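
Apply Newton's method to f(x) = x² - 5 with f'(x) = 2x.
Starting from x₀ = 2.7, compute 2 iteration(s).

f(x) = x² - 5
f'(x) = 2x
x₀ = 2.7

Newton-Raphson formula: x_{n+1} = x_n - f(x_n)/f'(x_n)

Iteration 1:
  f(2.700000) = 2.290000
  f'(2.700000) = 5.400000
  x_1 = 2.700000 - 2.290000/5.400000 = 2.275926
Iteration 2:
  f(2.275926) = 0.179839
  f'(2.275926) = 4.551852
  x_2 = 2.275926 - 0.179839/4.551852 = 2.236417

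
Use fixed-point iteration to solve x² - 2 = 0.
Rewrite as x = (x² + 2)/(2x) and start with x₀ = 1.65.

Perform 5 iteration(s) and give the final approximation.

Equation: x² - 2 = 0
Fixed-point form: x = (x² + 2)/(2x)
x₀ = 1.65

x_1 = g(1.650000) = 1.431061
x_2 = g(1.431061) = 1.414313
x_3 = g(1.414313) = 1.414214
x_4 = g(1.414214) = 1.414214
x_5 = g(1.414214) = 1.414214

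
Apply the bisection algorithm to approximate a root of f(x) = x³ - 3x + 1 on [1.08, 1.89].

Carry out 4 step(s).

f(x) = x³ - 3x + 1
Initial interval: [1.08, 1.89]

Iteration 1:
  c_1 = (1.080000 + 1.890000)/2 = 1.485000
  f(c_1) = f(1.485000) = -0.180241
  f(a) × f(c) ≥ 0, new interval: [1.485000, 1.890000]
Iteration 2:
  c_2 = (1.485000 + 1.890000)/2 = 1.687500
  f(c_2) = f(1.687500) = 0.742920
  f(a) × f(c) < 0, new interval: [1.485000, 1.687500]
Iteration 3:
  c_3 = (1.485000 + 1.687500)/2 = 1.586250
  f(c_3) = f(1.586250) = 0.232555
  f(a) × f(c) < 0, new interval: [1.485000, 1.586250]
Iteration 4:
  c_4 = (1.485000 + 1.586250)/2 = 1.535625
  f(c_4) = f(1.535625) = 0.014350
  f(a) × f(c) < 0, new interval: [1.485000, 1.535625]

After 4 iteration(s), the approximation is c_4 = 1.535625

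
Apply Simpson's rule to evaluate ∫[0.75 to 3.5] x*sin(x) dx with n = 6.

f(x) = x*sin(x)
a = 0.75, b = 3.5, n = 6
h = (b - a)/n = 0.458333

Simpson's rule: (h/3)[f(x₀) + 4f(x₁) + 2f(x₂) + ... + f(xₙ)]

x_0 = 0.7500, f(x_0) = 0.511229, coefficient = 1
x_1 = 1.2083, f(x_1) = 1.129823, coefficient = 4
x_2 = 1.6667, f(x_2) = 1.659013, coefficient = 2
x_3 = 2.1250, f(x_3) = 1.806930, coefficient = 4
x_4 = 2.5833, f(x_4) = 1.368419, coefficient = 2
x_5 = 3.0417, f(x_5) = 0.303436, coefficient = 4
x_6 = 3.5000, f(x_6) = -1.227741, coefficient = 1

I ≈ (0.458333/3) × 18.299108 = 2.795697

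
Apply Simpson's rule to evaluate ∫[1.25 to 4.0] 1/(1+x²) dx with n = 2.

f(x) = 1/(1+x²)
a = 1.25, b = 4.0, n = 2
h = (b - a)/n = 1.375000

Simpson's rule: (h/3)[f(x₀) + 4f(x₁) + 2f(x₂) + ... + f(xₙ)]

x_0 = 1.2500, f(x_0) = 0.390244, coefficient = 1
x_1 = 2.6250, f(x_1) = 0.126733, coefficient = 4
x_2 = 4.0000, f(x_2) = 0.058824, coefficient = 1

I ≈ (1.375000/3) × 0.955998 = 0.438166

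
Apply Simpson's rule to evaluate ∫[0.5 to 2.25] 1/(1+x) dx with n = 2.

f(x) = 1/(1+x)
a = 0.5, b = 2.25, n = 2
h = (b - a)/n = 0.875000

Simpson's rule: (h/3)[f(x₀) + 4f(x₁) + 2f(x₂) + ... + f(xₙ)]

x_0 = 0.5000, f(x_0) = 0.666667, coefficient = 1
x_1 = 1.3750, f(x_1) = 0.421053, coefficient = 4
x_2 = 2.2500, f(x_2) = 0.307692, coefficient = 1

I ≈ (0.875000/3) × 2.658570 = 0.775416
Exact value: 0.773190
Error: 0.002226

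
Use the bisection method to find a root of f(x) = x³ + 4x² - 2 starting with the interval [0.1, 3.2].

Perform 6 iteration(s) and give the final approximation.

f(x) = x³ + 4x² - 2
Initial interval: [0.1, 3.2]

Iteration 1:
  c_1 = (0.100000 + 3.200000)/2 = 1.650000
  f(c_1) = f(1.650000) = 13.382125
  f(a) × f(c) < 0, new interval: [0.100000, 1.650000]
Iteration 2:
  c_2 = (0.100000 + 1.650000)/2 = 0.875000
  f(c_2) = f(0.875000) = 1.732422
  f(a) × f(c) < 0, new interval: [0.100000, 0.875000]
Iteration 3:
  c_3 = (0.100000 + 0.875000)/2 = 0.487500
  f(c_3) = f(0.487500) = -0.933518
  f(a) × f(c) ≥ 0, new interval: [0.487500, 0.875000]
Iteration 4:
  c_4 = (0.487500 + 0.875000)/2 = 0.681250
  f(c_4) = f(0.681250) = 0.172575
  f(a) × f(c) < 0, new interval: [0.487500, 0.681250]
Iteration 5:
  c_5 = (0.487500 + 0.681250)/2 = 0.584375
  f(c_5) = f(0.584375) = -0.434463
  f(a) × f(c) ≥ 0, new interval: [0.584375, 0.681250]
Iteration 6:
  c_6 = (0.584375 + 0.681250)/2 = 0.632813
  f(c_6) = f(0.632813) = -0.144783
  f(a) × f(c) ≥ 0, new interval: [0.632813, 0.681250]

After 6 iteration(s), the approximation is c_6 = 0.632813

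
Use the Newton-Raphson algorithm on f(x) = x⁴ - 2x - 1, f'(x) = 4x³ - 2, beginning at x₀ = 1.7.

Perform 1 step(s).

f(x) = x⁴ - 2x - 1
f'(x) = 4x³ - 2
x₀ = 1.7

Newton-Raphson formula: x_{n+1} = x_n - f(x_n)/f'(x_n)

Iteration 1:
  f(1.700000) = 3.952100
  f'(1.700000) = 17.652000
  x_1 = 1.700000 - 3.952100/17.652000 = 1.476110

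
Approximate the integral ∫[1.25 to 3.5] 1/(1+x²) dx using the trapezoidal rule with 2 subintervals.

f(x) = 1/(1+x²)
a = 1.25, b = 3.5, n = 2
h = (b - a)/n = 1.125000

Trapezoidal rule: (h/2)[f(x₀) + 2f(x₁) + 2f(x₂) + ... + f(xₙ)]

x_0 = 1.2500, f(x_0) = 0.390244, coefficient = 1
x_1 = 2.3750, f(x_1) = 0.150588, coefficient = 2
x_2 = 3.5000, f(x_2) = 0.075472, coefficient = 1

I ≈ (1.125000/2) × 0.766892 = 0.431377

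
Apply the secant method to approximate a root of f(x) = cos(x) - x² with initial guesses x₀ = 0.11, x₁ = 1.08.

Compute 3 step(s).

f(x) = cos(x) - x²
x₀ = 0.11, x₁ = 1.08

Secant formula: x_{n+1} = x_n - f(x_n)(x_n - x_{n-1})/(f(x_n) - f(x_{n-1}))

Iteration 1:
  f(0.110000) = 0.981856
  f(1.080000) = -0.695072
  x_2 = 1.080000 - (-0.695072)×(1.080000 - 0.110000)/(-0.695072 - 0.981856)
       = 0.677944
Iteration 2:
  f(1.080000) = -0.695072
  f(0.677944) = 0.319257
  x_3 = 0.677944 - 0.319257×(0.677944 - 1.080000)/(0.319257 - (-0.695072))
       = 0.804490
Iteration 3:
  f(0.677944) = 0.319257
  f(0.804490) = 0.046276
  x_4 = 0.804490 - 0.046276×(0.804490 - 0.677944)/(0.046276 - 0.319257)
       = 0.825942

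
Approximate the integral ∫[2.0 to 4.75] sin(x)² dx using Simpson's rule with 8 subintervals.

f(x) = sin(x)²
a = 2.0, b = 4.75, n = 8
h = (b - a)/n = 0.343750

Simpson's rule: (h/3)[f(x₀) + 4f(x₁) + 2f(x₂) + ... + f(xₙ)]

x_0 = 2.0000, f(x_0) = 0.826822, coefficient = 1
x_1 = 2.3438, f(x_1) = 0.512443, coefficient = 4
x_2 = 2.6875, f(x_2) = 0.192411, coefficient = 2
x_3 = 3.0312, f(x_3) = 0.012126, coefficient = 4
x_4 = 3.3750, f(x_4) = 0.053497, coefficient = 2
x_5 = 3.7188, f(x_5) = 0.297727, coefficient = 4
x_6 = 4.0625, f(x_6) = 0.633856, coefficient = 2
x_7 = 4.4062, f(x_7) = 0.909170, coefficient = 4
x_8 = 4.7500, f(x_8) = 0.998586, coefficient = 1

I ≈ (0.343750/3) × 10.510805 = 1.204363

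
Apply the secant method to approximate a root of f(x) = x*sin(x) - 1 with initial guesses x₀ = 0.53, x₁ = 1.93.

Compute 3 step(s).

f(x) = x*sin(x) - 1
x₀ = 0.53, x₁ = 1.93

Secant formula: x_{n+1} = x_n - f(x_n)(x_n - x_{n-1})/(f(x_n) - f(x_{n-1}))

Iteration 1:
  f(0.530000) = -0.732067
  f(1.930000) = 0.806822
  x_2 = 1.930000 - 0.806822×(1.930000 - 0.530000)/(0.806822 - (-0.732067))
       = 1.195996
Iteration 2:
  f(1.930000) = 0.806822
  f(1.195996) = 0.112971
  x_3 = 1.195996 - 0.112971×(1.195996 - 1.930000)/(0.112971 - 0.806822)
       = 1.076487
Iteration 3:
  f(1.195996) = 0.112971
  f(1.076487) = -0.052372
  x_4 = 1.076487 - (-0.052372)×(1.076487 - 1.195996)/(-0.052372 - 0.112971)
       = 1.114341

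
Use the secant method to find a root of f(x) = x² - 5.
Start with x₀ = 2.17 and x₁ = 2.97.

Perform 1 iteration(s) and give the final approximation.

f(x) = x² - 5
x₀ = 2.17, x₁ = 2.97

Secant formula: x_{n+1} = x_n - f(x_n)(x_n - x_{n-1})/(f(x_n) - f(x_{n-1}))

Iteration 1:
  f(2.170000) = -0.291100
  f(2.970000) = 3.820900
  x_2 = 2.970000 - 3.820900×(2.970000 - 2.170000)/(3.820900 - (-0.291100))
       = 2.226634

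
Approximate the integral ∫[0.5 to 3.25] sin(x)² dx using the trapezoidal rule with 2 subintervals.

f(x) = sin(x)²
a = 0.5, b = 3.25, n = 2
h = (b - a)/n = 1.375000

Trapezoidal rule: (h/2)[f(x₀) + 2f(x₁) + 2f(x₂) + ... + f(xₙ)]

x_0 = 0.5000, f(x_0) = 0.229849, coefficient = 1
x_1 = 1.8750, f(x_1) = 0.910280, coefficient = 2
x_2 = 3.2500, f(x_2) = 0.011706, coefficient = 1

I ≈ (1.375000/2) × 2.062114 = 1.417704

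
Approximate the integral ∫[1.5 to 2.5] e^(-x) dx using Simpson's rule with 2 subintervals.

f(x) = e^(-x)
a = 1.5, b = 2.5, n = 2
h = (b - a)/n = 0.500000

Simpson's rule: (h/3)[f(x₀) + 4f(x₁) + 2f(x₂) + ... + f(xₙ)]

x_0 = 1.5000, f(x_0) = 0.223130, coefficient = 1
x_1 = 2.0000, f(x_1) = 0.135335, coefficient = 4
x_2 = 2.5000, f(x_2) = 0.082085, coefficient = 1

I ≈ (0.500000/3) × 0.846556 = 0.141093
Exact value: 0.141045
Error: 0.000048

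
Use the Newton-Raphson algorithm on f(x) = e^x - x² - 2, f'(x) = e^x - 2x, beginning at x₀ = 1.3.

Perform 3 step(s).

f(x) = e^x - x² - 2
f'(x) = e^x - 2x
x₀ = 1.3

Newton-Raphson formula: x_{n+1} = x_n - f(x_n)/f'(x_n)

Iteration 1:
  f(1.300000) = -0.020703
  f'(1.300000) = 1.069297
  x_1 = 1.300000 - (-0.020703)/1.069297 = 1.319362
Iteration 2:
  f(1.319362) = 0.000317
  f'(1.319362) = 1.102309
  x_2 = 1.319362 - 0.000317/1.102309 = 1.319074
Iteration 3:
  f(1.319074) = 0.000000
  f'(1.319074) = 1.101808
  x_3 = 1.319074 - 0.000000/1.101808 = 1.319074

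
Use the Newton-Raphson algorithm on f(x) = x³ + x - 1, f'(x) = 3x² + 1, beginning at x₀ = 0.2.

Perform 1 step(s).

f(x) = x³ + x - 1
f'(x) = 3x² + 1
x₀ = 0.2

Newton-Raphson formula: x_{n+1} = x_n - f(x_n)/f'(x_n)

Iteration 1:
  f(0.200000) = -0.792000
  f'(0.200000) = 1.120000
  x_1 = 0.200000 - (-0.792000)/1.120000 = 0.907143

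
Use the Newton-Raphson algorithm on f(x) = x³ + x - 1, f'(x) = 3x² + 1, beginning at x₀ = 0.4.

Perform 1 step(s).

f(x) = x³ + x - 1
f'(x) = 3x² + 1
x₀ = 0.4

Newton-Raphson formula: x_{n+1} = x_n - f(x_n)/f'(x_n)

Iteration 1:
  f(0.400000) = -0.536000
  f'(0.400000) = 1.480000
  x_1 = 0.400000 - (-0.536000)/1.480000 = 0.762162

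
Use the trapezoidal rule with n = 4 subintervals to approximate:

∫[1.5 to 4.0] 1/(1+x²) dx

f(x) = 1/(1+x²)
a = 1.5, b = 4.0, n = 4
h = (b - a)/n = 0.625000

Trapezoidal rule: (h/2)[f(x₀) + 2f(x₁) + 2f(x₂) + ... + f(xₙ)]

x_0 = 1.5000, f(x_0) = 0.307692, coefficient = 1
x_1 = 2.1250, f(x_1) = 0.181303, coefficient = 2
x_2 = 2.7500, f(x_2) = 0.116788, coefficient = 2
x_3 = 3.3750, f(x_3) = 0.080706, coefficient = 2
x_4 = 4.0000, f(x_4) = 0.058824, coefficient = 1

I ≈ (0.625000/2) × 1.124111 = 0.351285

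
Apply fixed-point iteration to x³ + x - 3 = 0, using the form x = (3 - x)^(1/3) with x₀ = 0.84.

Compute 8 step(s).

Equation: x³ + x - 3 = 0
Fixed-point form: x = (3 - x)^(1/3)
x₀ = 0.84

x_1 = g(0.840000) = 1.292661
x_2 = g(1.292661) = 1.195198
x_3 = g(1.195198) = 1.217521
x_4 = g(1.217521) = 1.212481
x_5 = g(1.212481) = 1.213622
x_6 = g(1.213622) = 1.213364
x_7 = g(1.213364) = 1.213422
x_8 = g(1.213422) = 1.213409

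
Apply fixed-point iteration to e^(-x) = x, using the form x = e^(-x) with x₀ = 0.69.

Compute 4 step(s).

Equation: e^(-x) = x
Fixed-point form: x = e^(-x)
x₀ = 0.69

x_1 = g(0.690000) = 0.501576
x_2 = g(0.501576) = 0.605575
x_3 = g(0.605575) = 0.545760
x_4 = g(0.545760) = 0.579401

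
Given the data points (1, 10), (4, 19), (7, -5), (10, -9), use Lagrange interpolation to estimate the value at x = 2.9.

Lagrange interpolation formula:
P(x) = Σ yᵢ × Lᵢ(x)
where Lᵢ(x) = Π_{j≠i} (x - xⱼ)/(xᵢ - xⱼ)

L_0(2.9) = (2.9 - 4)/(1 - 4) × (2.9 - 7)/(1 - 7) × (2.9 - 10)/(1 - 10) = 0.197660
L_1(2.9) = (2.9 - 1)/(4 - 1) × (2.9 - 7)/(4 - 7) × (2.9 - 10)/(4 - 10) = 1.024241
L_2(2.9) = (2.9 - 1)/(7 - 1) × (2.9 - 4)/(7 - 4) × (2.9 - 10)/(7 - 10) = -0.274796
L_3(2.9) = (2.9 - 1)/(10 - 1) × (2.9 - 4)/(10 - 4) × (2.9 - 7)/(10 - 7) = 0.052895

P(2.9) = 10×L_0(2.9) + 19×L_1(2.9) + (-5)×L_2(2.9) + (-9)×L_3(2.9)
P(2.9) = 22.335105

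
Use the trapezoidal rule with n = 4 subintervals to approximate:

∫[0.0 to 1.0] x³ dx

f(x) = x³
a = 0.0, b = 1.0, n = 4
h = (b - a)/n = 0.250000

Trapezoidal rule: (h/2)[f(x₀) + 2f(x₁) + 2f(x₂) + ... + f(xₙ)]

x_0 = 0.0000, f(x_0) = 0.000000, coefficient = 1
x_1 = 0.2500, f(x_1) = 0.015625, coefficient = 2
x_2 = 0.5000, f(x_2) = 0.125000, coefficient = 2
x_3 = 0.7500, f(x_3) = 0.421875, coefficient = 2
x_4 = 1.0000, f(x_4) = 1.000000, coefficient = 1

I ≈ (0.250000/2) × 2.125000 = 0.265625
Exact value: 0.250000
Error: 0.015625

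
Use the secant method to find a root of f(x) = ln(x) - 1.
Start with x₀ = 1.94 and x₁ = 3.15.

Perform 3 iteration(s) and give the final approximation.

f(x) = ln(x) - 1
x₀ = 1.94, x₁ = 3.15

Secant formula: x_{n+1} = x_n - f(x_n)(x_n - x_{n-1})/(f(x_n) - f(x_{n-1}))

Iteration 1:
  f(1.940000) = -0.337312
  f(3.150000) = 0.147402
  x_2 = 3.150000 - 0.147402×(3.150000 - 1.940000)/(0.147402 - (-0.337312))
       = 2.782037
Iteration 2:
  f(3.150000) = 0.147402
  f(2.782037) = 0.023183
  x_3 = 2.782037 - 0.023183×(2.782037 - 3.150000)/(0.023183 - 0.147402)
       = 2.713363
Iteration 3:
  f(2.782037) = 0.023183
  f(2.713363) = -0.001811
  x_4 = 2.713363 - (-0.001811)×(2.713363 - 2.782037)/(-0.001811 - 0.023183)
       = 2.718339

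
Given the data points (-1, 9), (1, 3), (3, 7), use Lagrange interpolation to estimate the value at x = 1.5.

Lagrange interpolation formula:
P(x) = Σ yᵢ × Lᵢ(x)
where Lᵢ(x) = Π_{j≠i} (x - xⱼ)/(xᵢ - xⱼ)

L_0(1.5) = (1.5 - 1)/(-1 - 1) × (1.5 - 3)/(-1 - 3) = -0.093750
L_1(1.5) = (1.5 - (-1))/(1 - (-1)) × (1.5 - 3)/(1 - 3) = 0.937500
L_2(1.5) = (1.5 - (-1))/(3 - (-1)) × (1.5 - 1)/(3 - 1) = 0.156250

P(1.5) = 9×L_0(1.5) + 3×L_1(1.5) + 7×L_2(1.5)
P(1.5) = 3.062500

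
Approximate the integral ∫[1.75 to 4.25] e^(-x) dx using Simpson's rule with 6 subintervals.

f(x) = e^(-x)
a = 1.75, b = 4.25, n = 6
h = (b - a)/n = 0.416667

Simpson's rule: (h/3)[f(x₀) + 4f(x₁) + 2f(x₂) + ... + f(xₙ)]

x_0 = 1.7500, f(x_0) = 0.173774, coefficient = 1
x_1 = 2.1667, f(x_1) = 0.114559, coefficient = 4
x_2 = 2.5833, f(x_2) = 0.075522, coefficient = 2
x_3 = 3.0000, f(x_3) = 0.049787, coefficient = 4
x_4 = 3.4167, f(x_4) = 0.032822, coefficient = 2
x_5 = 3.8333, f(x_5) = 0.021637, coefficient = 4
x_6 = 4.2500, f(x_6) = 0.014264, coefficient = 1

I ≈ (0.416667/3) × 1.148658 = 0.159536
Exact value: 0.159510
Error: 0.000026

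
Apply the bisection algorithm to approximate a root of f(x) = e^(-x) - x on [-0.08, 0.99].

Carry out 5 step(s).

f(x) = e^(-x) - x
Initial interval: [-0.08, 0.99]

Iteration 1:
  c_1 = (-0.080000 + 0.990000)/2 = 0.455000
  f(c_1) = f(0.455000) = 0.179448
  f(a) × f(c) ≥ 0, new interval: [0.455000, 0.990000]
Iteration 2:
  c_2 = (0.455000 + 0.990000)/2 = 0.722500
  f(c_2) = f(0.722500) = -0.236963
  f(a) × f(c) < 0, new interval: [0.455000, 0.722500]
Iteration 3:
  c_3 = (0.455000 + 0.722500)/2 = 0.588750
  f(c_3) = f(0.588750) = -0.033729
  f(a) × f(c) < 0, new interval: [0.455000, 0.588750]
Iteration 4:
  c_4 = (0.455000 + 0.588750)/2 = 0.521875
  f(c_4) = f(0.521875) = 0.071532
  f(a) × f(c) ≥ 0, new interval: [0.521875, 0.588750]
Iteration 5:
  c_5 = (0.521875 + 0.588750)/2 = 0.555312
  f(c_5) = f(0.555312) = 0.018580
  f(a) × f(c) ≥ 0, new interval: [0.555312, 0.588750]

After 5 iteration(s), the approximation is c_5 = 0.555312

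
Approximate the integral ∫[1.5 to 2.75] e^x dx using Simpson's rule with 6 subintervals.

f(x) = e^x
a = 1.5, b = 2.75, n = 6
h = (b - a)/n = 0.208333

Simpson's rule: (h/3)[f(x₀) + 4f(x₁) + 2f(x₂) + ... + f(xₙ)]

x_0 = 1.5000, f(x_0) = 4.481689, coefficient = 1
x_1 = 1.7083, f(x_1) = 5.519754, coefficient = 4
x_2 = 1.9167, f(x_2) = 6.798260, coefficient = 2
x_3 = 2.1250, f(x_3) = 8.372897, coefficient = 4
x_4 = 2.3333, f(x_4) = 10.312259, coefficient = 2
x_5 = 2.5417, f(x_5) = 12.700821, coefficient = 4
x_6 = 2.7500, f(x_6) = 15.642632, coefficient = 1

I ≈ (0.208333/3) × 160.719250 = 11.161059
Exact value: 11.160943
Error: 0.000116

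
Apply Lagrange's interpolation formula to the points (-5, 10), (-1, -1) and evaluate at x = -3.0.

Lagrange interpolation formula:
P(x) = Σ yᵢ × Lᵢ(x)
where Lᵢ(x) = Π_{j≠i} (x - xⱼ)/(xᵢ - xⱼ)

L_0(-3.0) = (-3.0 - (-1))/(-5 - (-1)) = 0.500000
L_1(-3.0) = (-3.0 - (-5))/(-1 - (-5)) = 0.500000

P(-3.0) = 10×L_0(-3.0) + (-1)×L_1(-3.0)
P(-3.0) = 4.500000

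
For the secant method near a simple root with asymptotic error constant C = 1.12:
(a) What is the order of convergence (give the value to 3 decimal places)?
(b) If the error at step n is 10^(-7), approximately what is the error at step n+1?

(a) Secant method has superlinear convergence with order φ = (1+√5)/2 ≈ 1.618.
    This means |e_{n+1}| ≈ C|e_n|^1.618.

(b) With |e_n| = 10^(-7) and C = 1.12:
    |e_{n+1}| ≈ 1.12 × (10^(-7))^1.618 = 1.12 × 10^(-11.33)

(a) ≈ 1.618 (golden ratio); (b) |e_{n+1}| ≈ 5.284e-12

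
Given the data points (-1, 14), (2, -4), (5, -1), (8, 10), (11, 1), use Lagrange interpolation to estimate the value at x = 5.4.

Lagrange interpolation formula:
P(x) = Σ yᵢ × Lᵢ(x)
where Lᵢ(x) = Π_{j≠i} (x - xⱼ)/(xᵢ - xⱼ)

L_0(5.4) = (5.4 - 2)/(-1 - 2) × (5.4 - 5)/(-1 - 5) × (5.4 - 8)/(-1 - 8) × (5.4 - 11)/(-1 - 11) = 0.010186
L_1(5.4) = (5.4 - (-1))/(2 - (-1)) × (5.4 - 5)/(2 - 5) × (5.4 - 8)/(2 - 8) × (5.4 - 11)/(2 - 11) = -0.076695
L_2(5.4) = (5.4 - (-1))/(5 - (-1)) × (5.4 - 2)/(5 - 2) × (5.4 - 8)/(5 - 8) × (5.4 - 11)/(5 - 11) = 0.977857
L_3(5.4) = (5.4 - (-1))/(8 - (-1)) × (5.4 - 2)/(8 - 2) × (5.4 - 5)/(8 - 5) × (5.4 - 11)/(8 - 11) = 0.100293
L_4(5.4) = (5.4 - (-1))/(11 - (-1)) × (5.4 - 2)/(11 - 2) × (5.4 - 5)/(11 - 5) × (5.4 - 8)/(11 - 8) = -0.011641

P(5.4) = 14×L_0(5.4) + (-4)×L_1(5.4) + (-1)×L_2(5.4) + 10×L_3(5.4) + 1×L_4(5.4)
P(5.4) = 0.462815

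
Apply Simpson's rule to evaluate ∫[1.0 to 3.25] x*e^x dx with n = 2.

f(x) = x*e^x
a = 1.0, b = 3.25, n = 2
h = (b - a)/n = 1.125000

Simpson's rule: (h/3)[f(x₀) + 4f(x₁) + 2f(x₂) + ... + f(xₙ)]

x_0 = 1.0000, f(x_0) = 2.718282, coefficient = 1
x_1 = 2.1250, f(x_1) = 17.792407, coefficient = 4
x_2 = 3.2500, f(x_2) = 83.818605, coefficient = 1

I ≈ (1.125000/3) × 157.706515 = 59.139943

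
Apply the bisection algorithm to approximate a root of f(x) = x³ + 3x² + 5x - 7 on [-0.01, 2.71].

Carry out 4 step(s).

f(x) = x³ + 3x² + 5x - 7
Initial interval: [-0.01, 2.71]

Iteration 1:
  c_1 = (-0.010000 + 2.710000)/2 = 1.350000
  f(c_1) = f(1.350000) = 7.677875
  f(a) × f(c) < 0, new interval: [-0.010000, 1.350000]
Iteration 2:
  c_2 = (-0.010000 + 1.350000)/2 = 0.670000
  f(c_2) = f(0.670000) = -2.002537
  f(a) × f(c) ≥ 0, new interval: [0.670000, 1.350000]
Iteration 3:
  c_3 = (0.670000 + 1.350000)/2 = 1.010000
  f(c_3) = f(1.010000) = 2.140601
  f(a) × f(c) < 0, new interval: [0.670000, 1.010000]
Iteration 4:
  c_4 = (0.670000 + 1.010000)/2 = 0.840000
  f(c_4) = f(0.840000) = -0.090496
  f(a) × f(c) ≥ 0, new interval: [0.840000, 1.010000]

After 4 iteration(s), the approximation is c_4 = 0.840000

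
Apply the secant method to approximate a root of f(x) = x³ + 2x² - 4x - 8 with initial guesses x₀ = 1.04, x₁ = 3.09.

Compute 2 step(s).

f(x) = x³ + 2x² - 4x - 8
x₀ = 1.04, x₁ = 3.09

Secant formula: x_{n+1} = x_n - f(x_n)(x_n - x_{n-1})/(f(x_n) - f(x_{n-1}))

Iteration 1:
  f(1.040000) = -8.871936
  f(3.090000) = 28.239829
  x_2 = 3.090000 - 28.239829×(3.090000 - 1.040000)/(28.239829 - (-8.871936))
       = 1.530073
Iteration 2:
  f(3.090000) = 28.239829
  f(1.530073) = -5.855957
  x_3 = 1.530073 - (-5.855957)×(1.530073 - 3.090000)/(-5.855957 - 28.239829)
       = 1.797991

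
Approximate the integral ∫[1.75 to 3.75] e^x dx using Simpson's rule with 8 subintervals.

f(x) = e^x
a = 1.75, b = 3.75, n = 8
h = (b - a)/n = 0.250000

Simpson's rule: (h/3)[f(x₀) + 4f(x₁) + 2f(x₂) + ... + f(xₙ)]

x_0 = 1.7500, f(x_0) = 5.754603, coefficient = 1
x_1 = 2.0000, f(x_1) = 7.389056, coefficient = 4
x_2 = 2.2500, f(x_2) = 9.487736, coefficient = 2
x_3 = 2.5000, f(x_3) = 12.182494, coefficient = 4
x_4 = 2.7500, f(x_4) = 15.642632, coefficient = 2
x_5 = 3.0000, f(x_5) = 20.085537, coefficient = 4
x_6 = 3.2500, f(x_6) = 25.790340, coefficient = 2
x_7 = 3.5000, f(x_7) = 33.115452, coefficient = 4
x_8 = 3.7500, f(x_8) = 42.521082, coefficient = 1

I ≈ (0.250000/3) × 441.207256 = 36.767271
Exact value: 36.766479
Error: 0.000792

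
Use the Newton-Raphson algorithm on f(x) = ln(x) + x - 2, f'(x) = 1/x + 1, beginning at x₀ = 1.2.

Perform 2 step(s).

f(x) = ln(x) + x - 2
f'(x) = 1/x + 1
x₀ = 1.2

Newton-Raphson formula: x_{n+1} = x_n - f(x_n)/f'(x_n)

Iteration 1:
  f(1.200000) = -0.617678
  f'(1.200000) = 1.833333
  x_1 = 1.200000 - (-0.617678)/1.833333 = 1.536916
Iteration 2:
  f(1.536916) = -0.033307
  f'(1.536916) = 1.650654
  x_2 = 1.536916 - (-0.033307)/1.650654 = 1.557094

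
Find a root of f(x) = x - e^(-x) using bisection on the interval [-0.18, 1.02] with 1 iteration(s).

f(x) = x - e^(-x)
Initial interval: [-0.18, 1.02]

Iteration 1:
  c_1 = (-0.180000 + 1.020000)/2 = 0.420000
  f(c_1) = f(0.420000) = -0.237047
  f(a) × f(c) ≥ 0, new interval: [0.420000, 1.020000]

After 1 iteration(s), the approximation is c_1 = 0.420000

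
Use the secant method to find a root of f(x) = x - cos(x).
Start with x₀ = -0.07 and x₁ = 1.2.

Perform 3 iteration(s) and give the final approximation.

f(x) = x - cos(x)
x₀ = -0.07, x₁ = 1.2

Secant formula: x_{n+1} = x_n - f(x_n)(x_n - x_{n-1})/(f(x_n) - f(x_{n-1}))

Iteration 1:
  f(-0.070000) = -1.067551
  f(1.200000) = 0.837642
  x_2 = 1.200000 - 0.837642×(1.200000 - (-0.070000))/(0.837642 - (-1.067551))
       = 0.641628
Iteration 2:
  f(1.200000) = 0.837642
  f(0.641628) = -0.159494
  x_3 = 0.641628 - (-0.159494)×(0.641628 - 1.200000)/(-0.159494 - 0.837642)
       = 0.730941
Iteration 3:
  f(0.641628) = -0.159494
  f(0.730941) = -0.013606
  x_4 = 0.730941 - (-0.013606)×(0.730941 - 0.641628)/(-0.013606 - (-0.159494))
       = 0.739270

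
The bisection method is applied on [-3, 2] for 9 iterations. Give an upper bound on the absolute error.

Bisection error bound: |error| ≤ (b-a)/2^n
|error| ≤ (2 - (-3))/2^9 = 5/2^9
|error| ≤ 0.0097656250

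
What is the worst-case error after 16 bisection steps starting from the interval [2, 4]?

Bisection error bound: |error| ≤ (b-a)/2^n
|error| ≤ (4 - 2)/2^16 = 2/2^16
|error| ≤ 0.0000305176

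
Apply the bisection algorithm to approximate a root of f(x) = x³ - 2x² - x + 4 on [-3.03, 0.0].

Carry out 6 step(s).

f(x) = x³ - 2x² - x + 4
Initial interval: [-3.03, 0.0]

Iteration 1:
  c_1 = (-3.030000 + 0.000000)/2 = -1.515000
  f(c_1) = f(-1.515000) = -2.552716
  f(a) × f(c) ≥ 0, new interval: [-1.515000, 0.000000]
Iteration 2:
  c_2 = (-1.515000 + 0.000000)/2 = -0.757500
  f(c_2) = f(-0.757500) = 3.175229
  f(a) × f(c) < 0, new interval: [-1.515000, -0.757500]
Iteration 3:
  c_3 = (-1.515000 + (-0.757500))/2 = -1.136250
  f(c_3) = f(-1.136250) = 1.087150
  f(a) × f(c) < 0, new interval: [-1.515000, -1.136250]
Iteration 4:
  c_4 = (-1.515000 + (-1.136250))/2 = -1.325625
  f(c_4) = f(-1.325625) = -0.518435
  f(a) × f(c) ≥ 0, new interval: [-1.325625, -1.136250]
Iteration 5:
  c_5 = (-1.325625 + (-1.136250))/2 = -1.230938
  f(c_5) = f(-1.230938) = 0.335398
  f(a) × f(c) < 0, new interval: [-1.325625, -1.230938]
Iteration 6:
  c_6 = (-1.325625 + (-1.230938))/2 = -1.278281
  f(c_6) = f(-1.278281) = -0.078440
  f(a) × f(c) ≥ 0, new interval: [-1.278281, -1.230938]

After 6 iteration(s), the approximation is c_6 = -1.278281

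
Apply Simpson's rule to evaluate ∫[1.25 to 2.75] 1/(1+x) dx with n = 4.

f(x) = 1/(1+x)
a = 1.25, b = 2.75, n = 4
h = (b - a)/n = 0.375000

Simpson's rule: (h/3)[f(x₀) + 4f(x₁) + 2f(x₂) + ... + f(xₙ)]

x_0 = 1.2500, f(x_0) = 0.444444, coefficient = 1
x_1 = 1.6250, f(x_1) = 0.380952, coefficient = 4
x_2 = 2.0000, f(x_2) = 0.333333, coefficient = 2
x_3 = 2.3750, f(x_3) = 0.296296, coefficient = 4
x_4 = 2.7500, f(x_4) = 0.266667, coefficient = 1

I ≈ (0.375000/3) × 4.086772 = 0.510847
Exact value: 0.510826
Error: 0.000021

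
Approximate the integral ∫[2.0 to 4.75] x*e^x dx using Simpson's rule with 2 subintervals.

f(x) = x*e^x
a = 2.0, b = 4.75, n = 2
h = (b - a)/n = 1.375000

Simpson's rule: (h/3)[f(x₀) + 4f(x₁) + 2f(x₂) + ... + f(xₙ)]

x_0 = 2.0000, f(x_0) = 14.778112, coefficient = 1
x_1 = 3.3750, f(x_1) = 98.631958, coefficient = 4
x_2 = 4.7500, f(x_2) = 549.025352, coefficient = 1

I ≈ (1.375000/3) × 958.331295 = 439.235177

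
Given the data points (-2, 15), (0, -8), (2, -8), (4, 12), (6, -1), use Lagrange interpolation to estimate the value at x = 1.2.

Lagrange interpolation formula:
P(x) = Σ yᵢ × Lᵢ(x)
where Lᵢ(x) = Π_{j≠i} (x - xⱼ)/(xᵢ - xⱼ)

L_0(1.2) = (1.2 - 0)/(-2 - 0) × (1.2 - 2)/(-2 - 2) × (1.2 - 4)/(-2 - 4) × (1.2 - 6)/(-2 - 6) = -0.033600
L_1(1.2) = (1.2 - (-2))/(0 - (-2)) × (1.2 - 2)/(0 - 2) × (1.2 - 4)/(0 - 4) × (1.2 - 6)/(0 - 6) = 0.358400
L_2(1.2) = (1.2 - (-2))/(2 - (-2)) × (1.2 - 0)/(2 - 0) × (1.2 - 4)/(2 - 4) × (1.2 - 6)/(2 - 6) = 0.806400
L_3(1.2) = (1.2 - (-2))/(4 - (-2)) × (1.2 - 0)/(4 - 0) × (1.2 - 2)/(4 - 2) × (1.2 - 6)/(4 - 6) = -0.153600
L_4(1.2) = (1.2 - (-2))/(6 - (-2)) × (1.2 - 0)/(6 - 0) × (1.2 - 2)/(6 - 2) × (1.2 - 4)/(6 - 4) = 0.022400

P(1.2) = 15×L_0(1.2) + (-8)×L_1(1.2) + (-8)×L_2(1.2) + 12×L_3(1.2) + (-1)×L_4(1.2)
P(1.2) = -11.688000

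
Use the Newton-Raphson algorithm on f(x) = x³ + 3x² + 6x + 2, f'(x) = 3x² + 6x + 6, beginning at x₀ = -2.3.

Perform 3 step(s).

f(x) = x³ + 3x² + 6x + 2
f'(x) = 3x² + 6x + 6
x₀ = -2.3

Newton-Raphson formula: x_{n+1} = x_n - f(x_n)/f'(x_n)

Iteration 1:
  f(-2.300000) = -8.097000
  f'(-2.300000) = 8.070000
  x_1 = -2.300000 - (-8.097000)/8.070000 = -1.296654
Iteration 2:
  f(-1.296654) = -2.916070
  f'(-1.296654) = 3.264011
  x_2 = -1.296654 - (-2.916070)/3.264011 = -0.403254
Iteration 3:
  f(-0.403254) = 0.002744
  f'(-0.403254) = 4.068318
  x_3 = -0.403254 - 0.002744/4.068318 = -0.403928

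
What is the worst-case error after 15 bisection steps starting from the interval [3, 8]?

Bisection error bound: |error| ≤ (b-a)/2^n
|error| ≤ (8 - 3)/2^15 = 5/2^15
|error| ≤ 0.0001525879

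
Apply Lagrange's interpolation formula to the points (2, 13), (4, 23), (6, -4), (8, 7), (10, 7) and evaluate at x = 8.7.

Lagrange interpolation formula:
P(x) = Σ yᵢ × Lᵢ(x)
where Lᵢ(x) = Π_{j≠i} (x - xⱼ)/(xᵢ - xⱼ)

L_0(8.7) = (8.7 - 4)/(2 - 4) × (8.7 - 6)/(2 - 6) × (8.7 - 8)/(2 - 8) × (8.7 - 10)/(2 - 10) = -0.030073
L_1(8.7) = (8.7 - 2)/(4 - 2) × (8.7 - 6)/(4 - 6) × (8.7 - 8)/(4 - 8) × (8.7 - 10)/(4 - 10) = 0.171478
L_2(8.7) = (8.7 - 2)/(6 - 2) × (8.7 - 4)/(6 - 4) × (8.7 - 8)/(6 - 8) × (8.7 - 10)/(6 - 10) = -0.447748
L_3(8.7) = (8.7 - 2)/(8 - 2) × (8.7 - 4)/(8 - 4) × (8.7 - 6)/(8 - 6) × (8.7 - 10)/(8 - 10) = 1.151353
L_4(8.7) = (8.7 - 2)/(10 - 2) × (8.7 - 4)/(10 - 4) × (8.7 - 6)/(10 - 6) × (8.7 - 8)/(10 - 8) = 0.154990

P(8.7) = 13×L_0(8.7) + 23×L_1(8.7) + (-4)×L_2(8.7) + 7×L_3(8.7) + 7×L_4(8.7)
P(8.7) = 14.488447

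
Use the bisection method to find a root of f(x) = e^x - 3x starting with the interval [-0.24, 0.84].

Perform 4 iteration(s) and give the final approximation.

f(x) = e^x - 3x
Initial interval: [-0.24, 0.84]

Iteration 1:
  c_1 = (-0.240000 + 0.840000)/2 = 0.300000
  f(c_1) = f(0.300000) = 0.449859
  f(a) × f(c) ≥ 0, new interval: [0.300000, 0.840000]
Iteration 2:
  c_2 = (0.300000 + 0.840000)/2 = 0.570000
  f(c_2) = f(0.570000) = 0.058267
  f(a) × f(c) ≥ 0, new interval: [0.570000, 0.840000]
Iteration 3:
  c_3 = (0.570000 + 0.840000)/2 = 0.705000
  f(c_3) = f(0.705000) = -0.091153
  f(a) × f(c) < 0, new interval: [0.570000, 0.705000]
Iteration 4:
  c_4 = (0.570000 + 0.705000)/2 = 0.637500
  f(c_4) = f(0.637500) = -0.020754
  f(a) × f(c) < 0, new interval: [0.570000, 0.637500]

After 4 iteration(s), the approximation is c_4 = 0.637500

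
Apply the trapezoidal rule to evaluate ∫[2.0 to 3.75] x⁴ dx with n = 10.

f(x) = x⁴
a = 2.0, b = 3.75, n = 10
h = (b - a)/n = 0.175000

Trapezoidal rule: (h/2)[f(x₀) + 2f(x₁) + 2f(x₂) + ... + f(xₙ)]

x_0 = 2.0000, f(x_0) = 16.000000, coefficient = 1
x_1 = 2.1750, f(x_1) = 22.378813, coefficient = 2
x_2 = 2.3500, f(x_2) = 30.498006, coefficient = 2
x_3 = 2.5250, f(x_3) = 40.648594, coefficient = 2
x_4 = 2.7000, f(x_4) = 53.144100, coefficient = 2
x_5 = 2.8750, f(x_5) = 68.320557, coefficient = 2
x_6 = 3.0500, f(x_6) = 86.536506, coefficient = 2
x_7 = 3.2250, f(x_7) = 108.173000, coefficient = 2
x_8 = 3.4000, f(x_8) = 133.633600, coefficient = 2
x_9 = 3.5750, f(x_9) = 163.344375, coefficient = 2
x_10 = 3.7500, f(x_10) = 197.753906, coefficient = 1

I ≈ (0.175000/2) × 1627.109010 = 142.372038
Exact value: 141.915430
Error: 0.456609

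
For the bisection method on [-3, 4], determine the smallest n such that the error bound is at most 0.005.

We need (b-a)/2^n ≤ 0.005
(4 - (-3))/2^n ≤ 0.005
7/2^n ≤ 0.005
2^n ≥ 1400
n ≥ log₂(1400) = 10.45
n ≥ 11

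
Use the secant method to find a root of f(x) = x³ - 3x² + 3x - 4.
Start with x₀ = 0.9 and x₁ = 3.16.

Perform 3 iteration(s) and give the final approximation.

f(x) = x³ - 3x² + 3x - 4
x₀ = 0.9, x₁ = 3.16

Secant formula: x_{n+1} = x_n - f(x_n)(x_n - x_{n-1})/(f(x_n) - f(x_{n-1}))

Iteration 1:
  f(0.900000) = -3.001000
  f(3.160000) = 7.077696
  x_2 = 3.160000 - 7.077696×(3.160000 - 0.900000)/(7.077696 - (-3.001000))
       = 1.572930
Iteration 2:
  f(3.160000) = 7.077696
  f(1.572930) = -2.811936
  x_3 = 1.572930 - (-2.811936)×(1.572930 - 3.160000)/(-2.811936 - 7.077696)
       = 2.024185
Iteration 3:
  f(1.572930) = -2.811936
  f(2.024185) = -1.925677
  x_4 = 2.024185 - (-1.925677)×(2.024185 - 1.572930)/(-1.925677 - (-2.811936))
       = 3.004677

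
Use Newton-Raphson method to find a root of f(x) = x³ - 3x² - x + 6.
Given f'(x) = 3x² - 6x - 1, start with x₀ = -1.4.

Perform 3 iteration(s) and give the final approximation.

f(x) = x³ - 3x² - x + 6
f'(x) = 3x² - 6x - 1
x₀ = -1.4

Newton-Raphson formula: x_{n+1} = x_n - f(x_n)/f'(x_n)

Iteration 1:
  f(-1.400000) = -1.224000
  f'(-1.400000) = 13.280000
  x_1 = -1.400000 - (-1.224000)/13.280000 = -1.307831
Iteration 2:
  f(-1.307831) = -0.060381
  f'(-1.307831) = 11.978256
  x_2 = -1.307831 - (-0.060381)/11.978256 = -1.302790
Iteration 3:
  f(-1.302790) = -0.000176
  f'(-1.302790) = 11.908531
  x_3 = -1.302790 - (-0.000176)/11.908531 = -1.302776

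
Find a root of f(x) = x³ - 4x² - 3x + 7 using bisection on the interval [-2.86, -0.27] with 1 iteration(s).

f(x) = x³ - 4x² - 3x + 7
Initial interval: [-2.86, -0.27]

Iteration 1:
  c_1 = (-2.860000 + (-0.270000))/2 = -1.565000
  f(c_1) = f(-1.565000) = -1.934937
  f(a) × f(c) ≥ 0, new interval: [-1.565000, -0.270000]

After 1 iteration(s), the approximation is c_1 = -1.565000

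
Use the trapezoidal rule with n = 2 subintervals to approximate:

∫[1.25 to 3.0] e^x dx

f(x) = e^x
a = 1.25, b = 3.0, n = 2
h = (b - a)/n = 0.875000

Trapezoidal rule: (h/2)[f(x₀) + 2f(x₁) + 2f(x₂) + ... + f(xₙ)]

x_0 = 1.2500, f(x_0) = 3.490343, coefficient = 1
x_1 = 2.1250, f(x_1) = 8.372897, coefficient = 2
x_2 = 3.0000, f(x_2) = 20.085537, coefficient = 1

I ≈ (0.875000/2) × 40.321675 = 17.640733
Exact value: 16.595194
Error: 1.045539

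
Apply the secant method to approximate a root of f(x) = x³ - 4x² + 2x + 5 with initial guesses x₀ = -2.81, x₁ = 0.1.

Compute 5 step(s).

f(x) = x³ - 4x² + 2x + 5
x₀ = -2.81, x₁ = 0.1

Secant formula: x_{n+1} = x_n - f(x_n)(x_n - x_{n-1})/(f(x_n) - f(x_{n-1}))

Iteration 1:
  f(-2.810000) = -54.392441
  f(0.100000) = 5.161000
  x_2 = 0.100000 - 5.161000×(0.100000 - (-2.810000))/(5.161000 - (-54.392441))
       = -0.152185
Iteration 2:
  f(0.100000) = 5.161000
  f(-0.152185) = 4.599463
  x_3 = -0.152185 - 4.599463×(-0.152185 - 0.100000)/(4.599463 - 5.161000)
       = -2.217797
Iteration 3:
  f(-0.152185) = 4.599463
  f(-2.217797) = -30.018589
  x_4 = -2.217797 - (-30.018589)×(-2.217797 - (-0.152185))/(-30.018589 - 4.599463)
       = -0.426629
Iteration 4:
  f(-2.217797) = -30.018589
  f(-0.426629) = 3.341041
  x_5 = -0.426629 - 3.341041×(-0.426629 - (-2.217797))/(3.341041 - (-30.018589))
       = -0.606018
Iteration 5:
  f(-0.426629) = 3.341041
  f(-0.606018) = 2.096364
  x_6 = -0.606018 - 2.096364×(-0.606018 - (-0.426629))/(2.096364 - 3.341041)
       = -0.908158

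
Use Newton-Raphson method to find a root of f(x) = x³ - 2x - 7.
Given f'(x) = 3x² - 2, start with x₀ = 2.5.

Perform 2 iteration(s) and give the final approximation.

f(x) = x³ - 2x - 7
f'(x) = 3x² - 2
x₀ = 2.5

Newton-Raphson formula: x_{n+1} = x_n - f(x_n)/f'(x_n)

Iteration 1:
  f(2.500000) = 3.625000
  f'(2.500000) = 16.750000
  x_1 = 2.500000 - 3.625000/16.750000 = 2.283582
Iteration 2:
  f(2.283582) = 0.341139
  f'(2.283582) = 13.644241
  x_2 = 2.283582 - 0.341139/13.644241 = 2.258580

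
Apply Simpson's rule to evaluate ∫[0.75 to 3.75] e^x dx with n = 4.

f(x) = e^x
a = 0.75, b = 3.75, n = 4
h = (b - a)/n = 0.750000

Simpson's rule: (h/3)[f(x₀) + 4f(x₁) + 2f(x₂) + ... + f(xₙ)]

x_0 = 0.7500, f(x_0) = 2.117000, coefficient = 1
x_1 = 1.5000, f(x_1) = 4.481689, coefficient = 4
x_2 = 2.2500, f(x_2) = 9.487736, coefficient = 2
x_3 = 3.0000, f(x_3) = 20.085537, coefficient = 4
x_4 = 3.7500, f(x_4) = 42.521082, coefficient = 1

I ≈ (0.750000/3) × 161.882458 = 40.470614
Exact value: 40.404082
Error: 0.066532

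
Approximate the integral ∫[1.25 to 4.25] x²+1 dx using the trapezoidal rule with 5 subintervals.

f(x) = x²+1
a = 1.25, b = 4.25, n = 5
h = (b - a)/n = 0.600000

Trapezoidal rule: (h/2)[f(x₀) + 2f(x₁) + 2f(x₂) + ... + f(xₙ)]

x_0 = 1.2500, f(x_0) = 2.562500, coefficient = 1
x_1 = 1.8500, f(x_1) = 4.422500, coefficient = 2
x_2 = 2.4500, f(x_2) = 7.002500, coefficient = 2
x_3 = 3.0500, f(x_3) = 10.302500, coefficient = 2
x_4 = 3.6500, f(x_4) = 14.322500, coefficient = 2
x_5 = 4.2500, f(x_5) = 19.062500, coefficient = 1

I ≈ (0.600000/2) × 93.725000 = 28.117500
Exact value: 27.937500
Error: 0.180000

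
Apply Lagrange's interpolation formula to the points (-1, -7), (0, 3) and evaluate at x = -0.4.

Lagrange interpolation formula:
P(x) = Σ yᵢ × Lᵢ(x)
where Lᵢ(x) = Π_{j≠i} (x - xⱼ)/(xᵢ - xⱼ)

L_0(-0.4) = (-0.4 - 0)/(-1 - 0) = 0.400000
L_1(-0.4) = (-0.4 - (-1))/(0 - (-1)) = 0.600000

P(-0.4) = (-7)×L_0(-0.4) + 3×L_1(-0.4)
P(-0.4) = -1.000000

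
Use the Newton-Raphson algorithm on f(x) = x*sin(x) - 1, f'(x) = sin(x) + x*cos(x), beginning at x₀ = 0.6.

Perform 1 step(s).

f(x) = x*sin(x) - 1
f'(x) = sin(x) + x*cos(x)
x₀ = 0.6

Newton-Raphson formula: x_{n+1} = x_n - f(x_n)/f'(x_n)

Iteration 1:
  f(0.600000) = -0.661215
  f'(0.600000) = 1.059844
  x_1 = 0.600000 - (-0.661215)/1.059844 = 1.223879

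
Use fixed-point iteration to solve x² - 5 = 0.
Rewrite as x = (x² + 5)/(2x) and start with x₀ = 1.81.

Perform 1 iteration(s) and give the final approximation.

Equation: x² - 5 = 0
Fixed-point form: x = (x² + 5)/(2x)
x₀ = 1.81

x_1 = g(1.810000) = 2.286215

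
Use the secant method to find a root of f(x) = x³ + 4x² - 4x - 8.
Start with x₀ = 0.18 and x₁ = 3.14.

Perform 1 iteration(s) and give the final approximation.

f(x) = x³ + 4x² - 4x - 8
x₀ = 0.18, x₁ = 3.14

Secant formula: x_{n+1} = x_n - f(x_n)(x_n - x_{n-1})/(f(x_n) - f(x_{n-1}))

Iteration 1:
  f(0.180000) = -8.584568
  f(3.140000) = 49.837544
  x_2 = 3.140000 - 49.837544×(3.140000 - 0.180000)/(49.837544 - (-8.584568))
       = 0.614944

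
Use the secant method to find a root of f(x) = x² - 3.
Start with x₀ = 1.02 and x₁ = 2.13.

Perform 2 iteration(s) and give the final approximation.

f(x) = x² - 3
x₀ = 1.02, x₁ = 2.13

Secant formula: x_{n+1} = x_n - f(x_n)(x_n - x_{n-1})/(f(x_n) - f(x_{n-1}))

Iteration 1:
  f(1.020000) = -1.959600
  f(2.130000) = 1.536900
  x_2 = 2.130000 - 1.536900×(2.130000 - 1.020000)/(1.536900 - (-1.959600))
       = 1.642095
Iteration 2:
  f(2.130000) = 1.536900
  f(1.642095) = -0.303523
  x_3 = 1.642095 - (-0.303523)×(1.642095 - 2.130000)/(-0.303523 - 1.536900)
       = 1.722561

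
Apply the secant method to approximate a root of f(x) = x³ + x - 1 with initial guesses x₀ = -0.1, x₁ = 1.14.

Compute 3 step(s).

f(x) = x³ + x - 1
x₀ = -0.1, x₁ = 1.14

Secant formula: x_{n+1} = x_n - f(x_n)(x_n - x_{n-1})/(f(x_n) - f(x_{n-1}))

Iteration 1:
  f(-0.100000) = -1.101000
  f(1.140000) = 1.621544
  x_2 = 1.140000 - 1.621544×(1.140000 - (-0.100000))/(1.621544 - (-1.101000))
       = 0.401457
Iteration 2:
  f(1.140000) = 1.621544
  f(0.401457) = -0.533840
  x_3 = 0.401457 - (-0.533840)×(0.401457 - 1.140000)/(-0.533840 - 1.621544)
       = 0.584378
Iteration 3:
  f(0.401457) = -0.533840
  f(0.584378) = -0.216059
  x_4 = 0.584378 - (-0.216059)×(0.584378 - 0.401457)/(-0.216059 - (-0.533840))
       = 0.708745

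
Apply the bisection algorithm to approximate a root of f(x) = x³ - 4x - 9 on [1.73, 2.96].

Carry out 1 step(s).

f(x) = x³ - 4x - 9
Initial interval: [1.73, 2.96]

Iteration 1:
  c_1 = (1.730000 + 2.960000)/2 = 2.345000
  f(c_1) = f(2.345000) = -5.484786
  f(a) × f(c) ≥ 0, new interval: [2.345000, 2.960000]

After 1 iteration(s), the approximation is c_1 = 2.345000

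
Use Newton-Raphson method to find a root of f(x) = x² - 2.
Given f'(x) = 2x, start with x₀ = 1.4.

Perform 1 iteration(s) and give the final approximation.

f(x) = x² - 2
f'(x) = 2x
x₀ = 1.4

Newton-Raphson formula: x_{n+1} = x_n - f(x_n)/f'(x_n)

Iteration 1:
  f(1.400000) = -0.040000
  f'(1.400000) = 2.800000
  x_1 = 1.400000 - (-0.040000)/2.800000 = 1.414286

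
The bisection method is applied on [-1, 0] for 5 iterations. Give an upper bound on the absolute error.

Bisection error bound: |error| ≤ (b-a)/2^n
|error| ≤ (0 - (-1))/2^5 = 1/2^5
|error| ≤ 0.0312500000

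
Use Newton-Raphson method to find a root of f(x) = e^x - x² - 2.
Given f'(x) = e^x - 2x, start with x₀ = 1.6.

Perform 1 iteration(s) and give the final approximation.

f(x) = e^x - x² - 2
f'(x) = e^x - 2x
x₀ = 1.6

Newton-Raphson formula: x_{n+1} = x_n - f(x_n)/f'(x_n)

Iteration 1:
  f(1.600000) = 0.393032
  f'(1.600000) = 1.753032
  x_1 = 1.600000 - 0.393032/1.753032 = 1.375799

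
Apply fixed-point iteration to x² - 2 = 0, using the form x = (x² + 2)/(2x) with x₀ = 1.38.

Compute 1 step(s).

Equation: x² - 2 = 0
Fixed-point form: x = (x² + 2)/(2x)
x₀ = 1.38

x_1 = g(1.380000) = 1.414638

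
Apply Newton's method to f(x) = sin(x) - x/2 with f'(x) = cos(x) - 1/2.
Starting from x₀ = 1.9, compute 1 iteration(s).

f(x) = sin(x) - x/2
f'(x) = cos(x) - 1/2
x₀ = 1.9

Newton-Raphson formula: x_{n+1} = x_n - f(x_n)/f'(x_n)

Iteration 1:
  f(1.900000) = -0.003700
  f'(1.900000) = -0.823290
  x_1 = 1.900000 - (-0.003700)/(-0.823290) = 1.895506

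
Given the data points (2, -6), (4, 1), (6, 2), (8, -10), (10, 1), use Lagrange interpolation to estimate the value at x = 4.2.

Lagrange interpolation formula:
P(x) = Σ yᵢ × Lᵢ(x)
where Lᵢ(x) = Π_{j≠i} (x - xⱼ)/(xᵢ - xⱼ)

L_0(4.2) = (4.2 - 4)/(2 - 4) × (4.2 - 6)/(2 - 6) × (4.2 - 8)/(2 - 8) × (4.2 - 10)/(2 - 10) = -0.020663
L_1(4.2) = (4.2 - 2)/(4 - 2) × (4.2 - 6)/(4 - 6) × (4.2 - 8)/(4 - 8) × (4.2 - 10)/(4 - 10) = 0.909150
L_2(4.2) = (4.2 - 2)/(6 - 2) × (4.2 - 4)/(6 - 4) × (4.2 - 8)/(6 - 8) × (4.2 - 10)/(6 - 10) = 0.151525
L_3(4.2) = (4.2 - 2)/(8 - 2) × (4.2 - 4)/(8 - 4) × (4.2 - 6)/(8 - 6) × (4.2 - 10)/(8 - 10) = -0.047850
L_4(4.2) = (4.2 - 2)/(10 - 2) × (4.2 - 4)/(10 - 4) × (4.2 - 6)/(10 - 6) × (4.2 - 8)/(10 - 8) = 0.007838

P(4.2) = (-6)×L_0(4.2) + 1×L_1(4.2) + 2×L_2(4.2) + (-10)×L_3(4.2) + 1×L_4(4.2)
P(4.2) = 1.822513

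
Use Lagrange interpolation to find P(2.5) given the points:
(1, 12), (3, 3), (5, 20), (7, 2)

Lagrange interpolation formula:
P(x) = Σ yᵢ × Lᵢ(x)
where Lᵢ(x) = Π_{j≠i} (x - xⱼ)/(xᵢ - xⱼ)

L_0(2.5) = (2.5 - 3)/(1 - 3) × (2.5 - 5)/(1 - 5) × (2.5 - 7)/(1 - 7) = 0.117188
L_1(2.5) = (2.5 - 1)/(3 - 1) × (2.5 - 5)/(3 - 5) × (2.5 - 7)/(3 - 7) = 1.054688
L_2(2.5) = (2.5 - 1)/(5 - 1) × (2.5 - 3)/(5 - 3) × (2.5 - 7)/(5 - 7) = -0.210938
L_3(2.5) = (2.5 - 1)/(7 - 1) × (2.5 - 3)/(7 - 3) × (2.5 - 5)/(7 - 5) = 0.039062

P(2.5) = 12×L_0(2.5) + 3×L_1(2.5) + 20×L_2(2.5) + 2×L_3(2.5)
P(2.5) = 0.429688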